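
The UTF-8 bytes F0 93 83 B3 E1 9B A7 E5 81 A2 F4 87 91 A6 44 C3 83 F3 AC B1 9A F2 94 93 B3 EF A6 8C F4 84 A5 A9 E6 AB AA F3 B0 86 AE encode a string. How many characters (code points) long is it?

Byte at offset 0: 0xF0 = 11110000 → 4-byte char (#1). Advance 4.
Byte at offset 4: 0xE1 = 11100001 → 3-byte char (#2). Advance 3.
Byte at offset 7: 0xE5 = 11100101 → 3-byte char (#3). Advance 3.
Byte at offset 10: 0xF4 = 11110100 → 4-byte char (#4). Advance 4.
Byte at offset 14: 0x44 = 01000100 → 1-byte char (#5). Advance 1.
Byte at offset 15: 0xC3 = 11000011 → 2-byte char (#6). Advance 2.
Byte at offset 17: 0xF3 = 11110011 → 4-byte char (#7). Advance 4.
Byte at offset 21: 0xF2 = 11110010 → 4-byte char (#8). Advance 4.
Byte at offset 25: 0xEF = 11101111 → 3-byte char (#9). Advance 3.
Byte at offset 28: 0xF4 = 11110100 → 4-byte char (#10). Advance 4.
Byte at offset 32: 0xE6 = 11100110 → 3-byte char (#11). Advance 3.
Byte at offset 35: 0xF3 = 11110011 → 4-byte char (#12). Advance 4.
Reached end at offset 39 after 12 code points.

12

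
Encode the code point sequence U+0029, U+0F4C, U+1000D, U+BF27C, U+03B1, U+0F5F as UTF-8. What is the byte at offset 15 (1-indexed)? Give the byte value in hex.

0xE0

1-indexed offset 15 is 0-indexed offset 14.
U+0029 → 1-byte form 29 at offsets 0–0.
U+0F4C → 3-byte form E0 BD 8C at offsets 1–3.
U+1000D → 4-byte form F0 90 80 8D at offsets 4–7.
U+BF27C → 4-byte form F2 BF 89 BC at offsets 8–11.
U+03B1 → 2-byte form CE B1 at offsets 12–13.
U+0F5F → 3-byte form E0 BD 9F at offsets 14–16.
Offset 14 falls in char 6's range; it's byte 1 of E0 BD 9F = 0xE0.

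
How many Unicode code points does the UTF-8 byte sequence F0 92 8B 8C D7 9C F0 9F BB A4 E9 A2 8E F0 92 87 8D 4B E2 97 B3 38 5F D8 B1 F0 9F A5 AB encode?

11

Byte at offset 0: 0xF0 = 11110000 → 4-byte char (#1). Advance 4.
Byte at offset 4: 0xD7 = 11010111 → 2-byte char (#2). Advance 2.
Byte at offset 6: 0xF0 = 11110000 → 4-byte char (#3). Advance 4.
Byte at offset 10: 0xE9 = 11101001 → 3-byte char (#4). Advance 3.
Byte at offset 13: 0xF0 = 11110000 → 4-byte char (#5). Advance 4.
Byte at offset 17: 0x4B = 01001011 → 1-byte char (#6). Advance 1.
Byte at offset 18: 0xE2 = 11100010 → 3-byte char (#7). Advance 3.
Byte at offset 21: 0x38 = 00111000 → 1-byte char (#8). Advance 1.
Byte at offset 22: 0x5F = 01011111 → 1-byte char (#9). Advance 1.
Byte at offset 23: 0xD8 = 11011000 → 2-byte char (#10). Advance 2.
Byte at offset 25: 0xF0 = 11110000 → 4-byte char (#11). Advance 4.
Reached end at offset 29 after 11 code points.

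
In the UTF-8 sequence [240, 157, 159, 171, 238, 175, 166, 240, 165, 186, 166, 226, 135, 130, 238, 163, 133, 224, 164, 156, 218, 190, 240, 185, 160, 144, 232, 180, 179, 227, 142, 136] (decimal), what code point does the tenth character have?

Offset 0: leading byte 0xF0 = 11110000 → 4-byte char #1 = F0 9D 9F AB.
Offset 4: leading byte 0xEE = 11101110 → 3-byte char #2 = EE AF A6.
Offset 7: leading byte 0xF0 = 11110000 → 4-byte char #3 = F0 A5 BA A6.
Offset 11: leading byte 0xE2 = 11100010 → 3-byte char #4 = E2 87 82.
Offset 14: leading byte 0xEE = 11101110 → 3-byte char #5 = EE A3 85.
Offset 17: leading byte 0xE0 = 11100000 → 3-byte char #6 = E0 A4 9C.
Offset 20: leading byte 0xDA = 11011010 → 2-byte char #7 = DA BE.
Offset 22: leading byte 0xF0 = 11110000 → 4-byte char #8 = F0 B9 A0 90.
Offset 26: leading byte 0xE8 = 11101000 → 3-byte char #9 = E8 B4 B3.
Offset 29: leading byte 0xE3 = 11100011 → 3-byte char #10 = E3 8E 88.
Leading byte 0xE3 = 11100011 matches 1110xxxx → 3-byte sequence.
Byte 1: 0xE3 = 11100011, payload 0011 (4 bits).
Byte 2: 0x8E = 10001110 (10xxxxxx ✓), payload 001110.
Byte 3: 0x88 = 10001000 (10xxxxxx ✓), payload 001000.
Concatenate: 0011001110001000 = 0x3388 (16 bits → U+3388).

U+3388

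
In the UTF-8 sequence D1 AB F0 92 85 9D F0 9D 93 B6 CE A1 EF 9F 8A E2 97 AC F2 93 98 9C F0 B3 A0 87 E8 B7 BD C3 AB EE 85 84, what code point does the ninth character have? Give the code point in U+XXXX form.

Offset 0: leading byte 0xD1 = 11010001 → 2-byte char #1 = D1 AB.
Offset 2: leading byte 0xF0 = 11110000 → 4-byte char #2 = F0 92 85 9D.
Offset 6: leading byte 0xF0 = 11110000 → 4-byte char #3 = F0 9D 93 B6.
Offset 10: leading byte 0xCE = 11001110 → 2-byte char #4 = CE A1.
Offset 12: leading byte 0xEF = 11101111 → 3-byte char #5 = EF 9F 8A.
Offset 15: leading byte 0xE2 = 11100010 → 3-byte char #6 = E2 97 AC.
Offset 18: leading byte 0xF2 = 11110010 → 4-byte char #7 = F2 93 98 9C.
Offset 22: leading byte 0xF0 = 11110000 → 4-byte char #8 = F0 B3 A0 87.
Offset 26: leading byte 0xE8 = 11101000 → 3-byte char #9 = E8 B7 BD.
Leading byte 0xE8 = 11101000 matches 1110xxxx → 3-byte sequence.
Byte 1: 0xE8 = 11101000, payload 1000 (4 bits).
Byte 2: 0xB7 = 10110111 (10xxxxxx ✓), payload 110111.
Byte 3: 0xBD = 10111101 (10xxxxxx ✓), payload 111101.
Concatenate: 1000110111111101 = 0x8DFD (16 bits → U+8DFD).

U+8DFD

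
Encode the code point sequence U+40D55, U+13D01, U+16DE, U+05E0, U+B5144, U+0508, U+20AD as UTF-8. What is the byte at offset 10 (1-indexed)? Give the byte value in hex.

0x9B

1-indexed offset 10 is 0-indexed offset 9.
U+40D55 → 4-byte form F1 80 B5 95 at offsets 0–3.
U+13D01 → 4-byte form F0 93 B4 81 at offsets 4–7.
U+16DE → 3-byte form E1 9B 9E at offsets 8–10.
Offset 9 falls in char 3's range; it's byte 2 of E1 9B 9E = 0x9B.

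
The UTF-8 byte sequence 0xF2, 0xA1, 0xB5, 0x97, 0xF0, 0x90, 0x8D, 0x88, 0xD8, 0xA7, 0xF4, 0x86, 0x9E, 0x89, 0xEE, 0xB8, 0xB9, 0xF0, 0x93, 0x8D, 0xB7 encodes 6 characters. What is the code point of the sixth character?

U+13377

Offset 0: leading byte 0xF2 = 11110010 → 4-byte char #1 = F2 A1 B5 97.
Offset 4: leading byte 0xF0 = 11110000 → 4-byte char #2 = F0 90 8D 88.
Offset 8: leading byte 0xD8 = 11011000 → 2-byte char #3 = D8 A7.
Offset 10: leading byte 0xF4 = 11110100 → 4-byte char #4 = F4 86 9E 89.
Offset 14: leading byte 0xEE = 11101110 → 3-byte char #5 = EE B8 B9.
Offset 17: leading byte 0xF0 = 11110000 → 4-byte char #6 = F0 93 8D B7.
Leading byte 0xF0 = 11110000 matches 11110xxx → 4-byte sequence.
Byte 1: 0xF0 = 11110000, payload 000 (3 bits).
Byte 2: 0x93 = 10010011 (10xxxxxx ✓), payload 010011.
Byte 3: 0x8D = 10001101 (10xxxxxx ✓), payload 001101.
Byte 4: 0xB7 = 10110111 (10xxxxxx ✓), payload 110111.
Concatenate: 000010011001101110111 = 0x13377 (21 bits → U+13377).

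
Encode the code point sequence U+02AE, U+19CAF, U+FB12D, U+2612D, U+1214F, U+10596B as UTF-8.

U+02AE: 2-byte form → CA AE.
U+19CAF: 4-byte form → F0 99 B2 AF.
U+FB12D: 4-byte form → F3 BB 84 AD.
U+2612D: 4-byte form → F0 A6 84 AD.
U+1214F: 4-byte form → F0 92 85 8F.
U+10596B: 4-byte form → F4 85 A5 AB.
Concatenated (22 bytes): CA AE F0 99 B2 AF F3 BB 84 AD F0 A6 84 AD F0 92 85 8F F4 85 A5 AB.

CA AE F0 99 B2 AF F3 BB 84 AD F0 A6 84 AD F0 92 85 8F F4 85 A5 AB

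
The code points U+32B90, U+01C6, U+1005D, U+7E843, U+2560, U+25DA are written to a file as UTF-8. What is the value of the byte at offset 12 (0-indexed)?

0xA1

U+32B90 → 4-byte form F0 B2 AE 90 at offsets 0–3.
U+01C6 → 2-byte form C7 86 at offsets 4–5.
U+1005D → 4-byte form F0 90 81 9D at offsets 6–9.
U+7E843 → 4-byte form F1 BE A1 83 at offsets 10–13.
Offset 12 falls in char 4's range; it's byte 3 of F1 BE A1 83 = 0xA1.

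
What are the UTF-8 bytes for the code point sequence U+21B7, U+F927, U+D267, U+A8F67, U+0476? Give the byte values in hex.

E2 86 B7 EF A4 A7 ED 89 A7 F2 A8 BD A7 D1 B6

U+21B7: 3-byte form → E2 86 B7.
U+F927: 3-byte form → EF A4 A7.
U+D267: 3-byte form → ED 89 A7.
U+A8F67: 4-byte form → F2 A8 BD A7.
U+0476: 2-byte form → D1 B6.
Concatenated (15 bytes): E2 86 B7 EF A4 A7 ED 89 A7 F2 A8 BD A7 D1 B6.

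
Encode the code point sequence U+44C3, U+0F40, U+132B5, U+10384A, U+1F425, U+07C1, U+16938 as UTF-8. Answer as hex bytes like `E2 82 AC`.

E4 93 83 E0 BD 80 F0 93 8A B5 F4 83 A1 8A F0 9F 90 A5 DF 81 F0 96 A4 B8

U+44C3: 3-byte form → E4 93 83.
U+0F40: 3-byte form → E0 BD 80.
U+132B5: 4-byte form → F0 93 8A B5.
U+10384A: 4-byte form → F4 83 A1 8A.
U+1F425: 4-byte form → F0 9F 90 A5.
U+07C1: 2-byte form → DF 81.
U+16938: 4-byte form → F0 96 A4 B8.
Concatenated (24 bytes): E4 93 83 E0 BD 80 F0 93 8A B5 F4 83 A1 8A F0 9F 90 A5 DF 81 F0 96 A4 B8.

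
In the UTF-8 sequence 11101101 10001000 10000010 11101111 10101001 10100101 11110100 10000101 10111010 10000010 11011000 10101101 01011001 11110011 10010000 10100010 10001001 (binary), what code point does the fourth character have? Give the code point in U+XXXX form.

U+062D

Offset 0: leading byte 0xED = 11101101 → 3-byte char #1 = ED 88 82.
Offset 3: leading byte 0xEF = 11101111 → 3-byte char #2 = EF A9 A5.
Offset 6: leading byte 0xF4 = 11110100 → 4-byte char #3 = F4 85 BA 82.
Offset 10: leading byte 0xD8 = 11011000 → 2-byte char #4 = D8 AD.
Leading byte 0xD8 = 11011000 matches 110xxxxx → 2-byte sequence.
Byte 1: 0xD8 = 11011000, payload 11000 (5 bits).
Byte 2: 0xAD = 10101101 (10xxxxxx ✓), payload 101101.
Concatenate: 11000101101 = 0x62D (11 bits → U+062D).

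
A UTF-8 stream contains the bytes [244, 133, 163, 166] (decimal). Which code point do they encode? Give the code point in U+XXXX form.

U+1058E6

Leading byte 0xF4 = 11110100 matches 11110xxx → 4-byte sequence.
Byte 1: 0xF4 = 11110100, payload 100 (3 bits).
Byte 2: 0x85 = 10000101 (10xxxxxx ✓), payload 000101.
Byte 3: 0xA3 = 10100011 (10xxxxxx ✓), payload 100011.
Byte 4: 0xA6 = 10100110 (10xxxxxx ✓), payload 100110.
Concatenate: 100000101100011100110 = 0x1058E6 (21 bits → U+1058E6).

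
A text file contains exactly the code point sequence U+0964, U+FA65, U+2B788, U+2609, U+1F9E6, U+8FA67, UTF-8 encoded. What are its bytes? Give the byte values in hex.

U+0964: 3-byte form → E0 A5 A4.
U+FA65: 3-byte form → EF A9 A5.
U+2B788: 4-byte form → F0 AB 9E 88.
U+2609: 3-byte form → E2 98 89.
U+1F9E6: 4-byte form → F0 9F A7 A6.
U+8FA67: 4-byte form → F2 8F A9 A7.
Concatenated (21 bytes): E0 A5 A4 EF A9 A5 F0 AB 9E 88 E2 98 89 F0 9F A7 A6 F2 8F A9 A7.

E0 A5 A4 EF A9 A5 F0 AB 9E 88 E2 98 89 F0 9F A7 A6 F2 8F A9 A7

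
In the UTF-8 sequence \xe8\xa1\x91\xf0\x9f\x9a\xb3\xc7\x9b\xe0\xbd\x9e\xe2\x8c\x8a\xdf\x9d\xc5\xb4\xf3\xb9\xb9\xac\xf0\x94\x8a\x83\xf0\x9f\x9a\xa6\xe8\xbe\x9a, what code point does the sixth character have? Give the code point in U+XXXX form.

U+07DD

Offset 0: leading byte 0xE8 = 11101000 → 3-byte char #1 = E8 A1 91.
Offset 3: leading byte 0xF0 = 11110000 → 4-byte char #2 = F0 9F 9A B3.
Offset 7: leading byte 0xC7 = 11000111 → 2-byte char #3 = C7 9B.
Offset 9: leading byte 0xE0 = 11100000 → 3-byte char #4 = E0 BD 9E.
Offset 12: leading byte 0xE2 = 11100010 → 3-byte char #5 = E2 8C 8A.
Offset 15: leading byte 0xDF = 11011111 → 2-byte char #6 = DF 9D.
Leading byte 0xDF = 11011111 matches 110xxxxx → 2-byte sequence.
Byte 1: 0xDF = 11011111, payload 11111 (5 bits).
Byte 2: 0x9D = 10011101 (10xxxxxx ✓), payload 011101.
Concatenate: 11111011101 = 0x7DD (11 bits → U+07DD).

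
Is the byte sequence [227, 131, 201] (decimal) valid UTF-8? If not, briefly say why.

Leading byte 0xE3 = 11100011 → 3-byte form.
Byte 3 is 0xC9 = 11001001, which is not 10xxxxxx — expected a continuation byte.

invalid (non-continuation byte where continuation expected)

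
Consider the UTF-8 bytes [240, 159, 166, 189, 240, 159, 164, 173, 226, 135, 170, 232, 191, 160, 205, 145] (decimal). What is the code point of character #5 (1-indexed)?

U+0351

Offset 0: leading byte 0xF0 = 11110000 → 4-byte char #1 = F0 9F A6 BD.
Offset 4: leading byte 0xF0 = 11110000 → 4-byte char #2 = F0 9F A4 AD.
Offset 8: leading byte 0xE2 = 11100010 → 3-byte char #3 = E2 87 AA.
Offset 11: leading byte 0xE8 = 11101000 → 3-byte char #4 = E8 BF A0.
Offset 14: leading byte 0xCD = 11001101 → 2-byte char #5 = CD 91.
Leading byte 0xCD = 11001101 matches 110xxxxx → 2-byte sequence.
Byte 1: 0xCD = 11001101, payload 01101 (5 bits).
Byte 2: 0x91 = 10010001 (10xxxxxx ✓), payload 010001.
Concatenate: 01101010001 = 0x351 (11 bits → U+0351).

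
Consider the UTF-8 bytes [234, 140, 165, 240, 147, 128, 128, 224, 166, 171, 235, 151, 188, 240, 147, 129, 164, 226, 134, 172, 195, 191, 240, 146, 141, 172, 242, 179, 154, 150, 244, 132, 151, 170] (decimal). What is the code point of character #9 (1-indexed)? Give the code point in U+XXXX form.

U+B3696

Offset 0: leading byte 0xEA = 11101010 → 3-byte char #1 = EA 8C A5.
Offset 3: leading byte 0xF0 = 11110000 → 4-byte char #2 = F0 93 80 80.
Offset 7: leading byte 0xE0 = 11100000 → 3-byte char #3 = E0 A6 AB.
Offset 10: leading byte 0xEB = 11101011 → 3-byte char #4 = EB 97 BC.
Offset 13: leading byte 0xF0 = 11110000 → 4-byte char #5 = F0 93 81 A4.
Offset 17: leading byte 0xE2 = 11100010 → 3-byte char #6 = E2 86 AC.
Offset 20: leading byte 0xC3 = 11000011 → 2-byte char #7 = C3 BF.
Offset 22: leading byte 0xF0 = 11110000 → 4-byte char #8 = F0 92 8D AC.
Offset 26: leading byte 0xF2 = 11110010 → 4-byte char #9 = F2 B3 9A 96.
Leading byte 0xF2 = 11110010 matches 11110xxx → 4-byte sequence.
Byte 1: 0xF2 = 11110010, payload 010 (3 bits).
Byte 2: 0xB3 = 10110011 (10xxxxxx ✓), payload 110011.
Byte 3: 0x9A = 10011010 (10xxxxxx ✓), payload 011010.
Byte 4: 0x96 = 10010110 (10xxxxxx ✓), payload 010110.
Concatenate: 010110011011010010110 = 0xB3696 (21 bits → U+B3696).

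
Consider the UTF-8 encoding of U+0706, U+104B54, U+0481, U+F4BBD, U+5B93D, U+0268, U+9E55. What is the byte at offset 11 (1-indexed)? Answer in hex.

0xAE

1-indexed offset 11 is 0-indexed offset 10.
U+0706 → 2-byte form DC 86 at offsets 0–1.
U+104B54 → 4-byte form F4 84 AD 94 at offsets 2–5.
U+0481 → 2-byte form D2 81 at offsets 6–7.
U+F4BBD → 4-byte form F3 B4 AE BD at offsets 8–11.
Offset 10 falls in char 4's range; it's byte 3 of F3 B4 AE BD = 0xAE.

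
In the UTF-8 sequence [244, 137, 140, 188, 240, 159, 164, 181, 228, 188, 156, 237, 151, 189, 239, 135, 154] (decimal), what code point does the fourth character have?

Offset 0: leading byte 0xF4 = 11110100 → 4-byte char #1 = F4 89 8C BC.
Offset 4: leading byte 0xF0 = 11110000 → 4-byte char #2 = F0 9F A4 B5.
Offset 8: leading byte 0xE4 = 11100100 → 3-byte char #3 = E4 BC 9C.
Offset 11: leading byte 0xED = 11101101 → 3-byte char #4 = ED 97 BD.
Leading byte 0xED = 11101101 matches 1110xxxx → 3-byte sequence.
Byte 1: 0xED = 11101101, payload 1101 (4 bits).
Byte 2: 0x97 = 10010111 (10xxxxxx ✓), payload 010111.
Byte 3: 0xBD = 10111101 (10xxxxxx ✓), payload 111101.
Concatenate: 1101010111111101 = 0xD5FD (16 bits → U+D5FD).

U+D5FD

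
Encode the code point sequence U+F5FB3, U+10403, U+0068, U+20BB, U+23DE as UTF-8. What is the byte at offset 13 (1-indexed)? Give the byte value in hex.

1-indexed offset 13 is 0-indexed offset 12.
U+F5FB3 → 4-byte form F3 B5 BE B3 at offsets 0–3.
U+10403 → 4-byte form F0 90 90 83 at offsets 4–7.
U+0068 → 1-byte form 68 at offsets 8–8.
U+20BB → 3-byte form E2 82 BB at offsets 9–11.
U+23DE → 3-byte form E2 8F 9E at offsets 12–14.
Offset 12 falls in char 5's range; it's byte 1 of E2 8F 9E = 0xE2.

0xE2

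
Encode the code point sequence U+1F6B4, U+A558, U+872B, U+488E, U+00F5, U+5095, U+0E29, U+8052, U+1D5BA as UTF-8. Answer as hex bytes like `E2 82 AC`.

F0 9F 9A B4 EA 95 98 E8 9C AB E4 A2 8E C3 B5 E5 82 95 E0 B8 A9 E8 81 92 F0 9D 96 BA

U+1F6B4: 4-byte form → F0 9F 9A B4.
U+A558: 3-byte form → EA 95 98.
U+872B: 3-byte form → E8 9C AB.
U+488E: 3-byte form → E4 A2 8E.
U+00F5: 2-byte form → C3 B5.
U+5095: 3-byte form → E5 82 95.
U+0E29: 3-byte form → E0 B8 A9.
U+8052: 3-byte form → E8 81 92.
U+1D5BA: 4-byte form → F0 9D 96 BA.
Concatenated (28 bytes): F0 9F 9A B4 EA 95 98 E8 9C AB E4 A2 8E C3 B5 E5 82 95 E0 B8 A9 E8 81 92 F0 9D 96 BA.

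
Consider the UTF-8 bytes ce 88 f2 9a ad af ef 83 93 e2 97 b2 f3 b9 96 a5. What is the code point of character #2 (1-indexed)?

U+9AB6F

Offset 0: leading byte 0xCE = 11001110 → 2-byte char #1 = CE 88.
Offset 2: leading byte 0xF2 = 11110010 → 4-byte char #2 = F2 9A AD AF.
Leading byte 0xF2 = 11110010 matches 11110xxx → 4-byte sequence.
Byte 1: 0xF2 = 11110010, payload 010 (3 bits).
Byte 2: 0x9A = 10011010 (10xxxxxx ✓), payload 011010.
Byte 3: 0xAD = 10101101 (10xxxxxx ✓), payload 101101.
Byte 4: 0xAF = 10101111 (10xxxxxx ✓), payload 101111.
Concatenate: 010011010101101101111 = 0x9AB6F (21 bits → U+9AB6F).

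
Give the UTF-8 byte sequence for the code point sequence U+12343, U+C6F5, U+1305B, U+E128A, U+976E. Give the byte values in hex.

U+12343: 4-byte form → F0 92 8D 83.
U+C6F5: 3-byte form → EC 9B B5.
U+1305B: 4-byte form → F0 93 81 9B.
U+E128A: 4-byte form → F3 A1 8A 8A.
U+976E: 3-byte form → E9 9D AE.
Concatenated (18 bytes): F0 92 8D 83 EC 9B B5 F0 93 81 9B F3 A1 8A 8A E9 9D AE.

F0 92 8D 83 EC 9B B5 F0 93 81 9B F3 A1 8A 8A E9 9D AE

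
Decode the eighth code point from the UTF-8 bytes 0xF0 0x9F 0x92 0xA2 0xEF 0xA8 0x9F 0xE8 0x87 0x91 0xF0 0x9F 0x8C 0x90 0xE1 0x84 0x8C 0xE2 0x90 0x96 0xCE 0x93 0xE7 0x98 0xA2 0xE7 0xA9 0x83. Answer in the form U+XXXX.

U+7622

Offset 0: leading byte 0xF0 = 11110000 → 4-byte char #1 = F0 9F 92 A2.
Offset 4: leading byte 0xEF = 11101111 → 3-byte char #2 = EF A8 9F.
Offset 7: leading byte 0xE8 = 11101000 → 3-byte char #3 = E8 87 91.
Offset 10: leading byte 0xF0 = 11110000 → 4-byte char #4 = F0 9F 8C 90.
Offset 14: leading byte 0xE1 = 11100001 → 3-byte char #5 = E1 84 8C.
Offset 17: leading byte 0xE2 = 11100010 → 3-byte char #6 = E2 90 96.
Offset 20: leading byte 0xCE = 11001110 → 2-byte char #7 = CE 93.
Offset 22: leading byte 0xE7 = 11100111 → 3-byte char #8 = E7 98 A2.
Leading byte 0xE7 = 11100111 matches 1110xxxx → 3-byte sequence.
Byte 1: 0xE7 = 11100111, payload 0111 (4 bits).
Byte 2: 0x98 = 10011000 (10xxxxxx ✓), payload 011000.
Byte 3: 0xA2 = 10100010 (10xxxxxx ✓), payload 100010.
Concatenate: 0111011000100010 = 0x7622 (16 bits → U+7622).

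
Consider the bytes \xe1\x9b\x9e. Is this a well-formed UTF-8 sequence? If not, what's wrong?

Leading byte 0xE1 = 11100001 → 3-byte form.
Continuation bytes 0x9B=10011011, 0x9E=10011110 all match 10xxxxxx.
Decoded value 0x16DE is ≥ 0x800 (shortest form) and not a surrogate.

valid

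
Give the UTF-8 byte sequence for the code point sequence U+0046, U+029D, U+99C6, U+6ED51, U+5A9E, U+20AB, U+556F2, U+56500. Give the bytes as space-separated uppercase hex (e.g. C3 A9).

46 CA 9D E9 A7 86 F1 AE B5 91 E5 AA 9E E2 82 AB F1 95 9B B2 F1 96 94 80

U+0046: 1-byte form → 46.
U+029D: 2-byte form → CA 9D.
U+99C6: 3-byte form → E9 A7 86.
U+6ED51: 4-byte form → F1 AE B5 91.
U+5A9E: 3-byte form → E5 AA 9E.
U+20AB: 3-byte form → E2 82 AB.
U+556F2: 4-byte form → F1 95 9B B2.
U+56500: 4-byte form → F1 96 94 80.
Concatenated (24 bytes): 46 CA 9D E9 A7 86 F1 AE B5 91 E5 AA 9E E2 82 AB F1 95 9B B2 F1 96 94 80.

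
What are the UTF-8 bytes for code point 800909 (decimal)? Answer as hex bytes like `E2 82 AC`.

U+C388D = 0xC388D = 800909 decimal. In range U+10000–U+10FFFF → 4-byte form: 11110xxx 10xxxxxx 10xxxxxx 10xxxxxx.
Binary (21 bits): 011000011100010001101.
Split 3+6+6+6: 011 | 000011 | 100010 | 001101.
Byte 1: 11110011 = 0xF3.
Byte 2: 10000011 = 0x83.
Byte 3: 10100010 = 0xA2.
Byte 4: 10001101 = 0x8D.

F3 83 A2 8D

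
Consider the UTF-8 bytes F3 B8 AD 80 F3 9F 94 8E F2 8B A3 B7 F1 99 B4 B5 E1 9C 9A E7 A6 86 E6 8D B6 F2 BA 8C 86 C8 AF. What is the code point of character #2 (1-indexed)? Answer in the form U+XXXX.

U+DF50E

Offset 0: leading byte 0xF3 = 11110011 → 4-byte char #1 = F3 B8 AD 80.
Offset 4: leading byte 0xF3 = 11110011 → 4-byte char #2 = F3 9F 94 8E.
Leading byte 0xF3 = 11110011 matches 11110xxx → 4-byte sequence.
Byte 1: 0xF3 = 11110011, payload 011 (3 bits).
Byte 2: 0x9F = 10011111 (10xxxxxx ✓), payload 011111.
Byte 3: 0x94 = 10010100 (10xxxxxx ✓), payload 010100.
Byte 4: 0x8E = 10001110 (10xxxxxx ✓), payload 001110.
Concatenate: 011011111010100001110 = 0xDF50E (21 bits → U+DF50E).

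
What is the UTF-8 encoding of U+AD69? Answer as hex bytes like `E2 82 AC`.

EA B5 A9

U+AD69 = 0xAD69 = 44393 decimal. In range U+0800–U+FFFF → 3-byte form: 1110xxxx 10xxxxxx 10xxxxxx.
Binary (16 bits): 1010110101101001.
Split 4+6+6: 1010 | 110101 | 101001.
Byte 1: 11101010 = 0xEA.
Byte 2: 10110101 = 0xB5.
Byte 3: 10101001 = 0xA9.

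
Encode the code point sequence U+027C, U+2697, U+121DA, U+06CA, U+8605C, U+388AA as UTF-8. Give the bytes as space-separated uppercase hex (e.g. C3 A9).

C9 BC E2 9A 97 F0 92 87 9A DB 8A F2 86 81 9C F0 B8 A2 AA

U+027C: 2-byte form → C9 BC.
U+2697: 3-byte form → E2 9A 97.
U+121DA: 4-byte form → F0 92 87 9A.
U+06CA: 2-byte form → DB 8A.
U+8605C: 4-byte form → F2 86 81 9C.
U+388AA: 4-byte form → F0 B8 A2 AA.
Concatenated (19 bytes): C9 BC E2 9A 97 F0 92 87 9A DB 8A F2 86 81 9C F0 B8 A2 AA.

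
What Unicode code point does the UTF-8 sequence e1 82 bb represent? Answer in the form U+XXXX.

Leading byte 0xE1 = 11100001 matches 1110xxxx → 3-byte sequence.
Byte 1: 0xE1 = 11100001, payload 0001 (4 bits).
Byte 2: 0x82 = 10000010 (10xxxxxx ✓), payload 000010.
Byte 3: 0xBB = 10111011 (10xxxxxx ✓), payload 111011.
Concatenate: 0001000010111011 = 0x10BB (16 bits → U+10BB).

U+10BB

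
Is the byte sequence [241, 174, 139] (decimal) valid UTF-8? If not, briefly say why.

Leading byte 0xF1 = 11110001 → 4-byte form, but only 3 bytes are present.

invalid (sequence truncated)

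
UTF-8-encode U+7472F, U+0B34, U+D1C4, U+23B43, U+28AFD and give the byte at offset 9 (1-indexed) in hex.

0x87

1-indexed offset 9 is 0-indexed offset 8.
U+7472F → 4-byte form F1 B4 9C AF at offsets 0–3.
U+0B34 → 3-byte form E0 AC B4 at offsets 4–6.
U+D1C4 → 3-byte form ED 87 84 at offsets 7–9.
Offset 8 falls in char 3's range; it's byte 2 of ED 87 84 = 0x87.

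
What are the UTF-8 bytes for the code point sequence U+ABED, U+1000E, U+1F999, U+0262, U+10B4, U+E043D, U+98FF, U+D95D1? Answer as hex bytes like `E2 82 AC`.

U+ABED: 3-byte form → EA AF AD.
U+1000E: 4-byte form → F0 90 80 8E.
U+1F999: 4-byte form → F0 9F A6 99.
U+0262: 2-byte form → C9 A2.
U+10B4: 3-byte form → E1 82 B4.
U+E043D: 4-byte form → F3 A0 90 BD.
U+98FF: 3-byte form → E9 A3 BF.
U+D95D1: 4-byte form → F3 99 97 91.
Concatenated (27 bytes): EA AF AD F0 90 80 8E F0 9F A6 99 C9 A2 E1 82 B4 F3 A0 90 BD E9 A3 BF F3 99 97 91.

EA AF AD F0 90 80 8E F0 9F A6 99 C9 A2 E1 82 B4 F3 A0 90 BD E9 A3 BF F3 99 97 91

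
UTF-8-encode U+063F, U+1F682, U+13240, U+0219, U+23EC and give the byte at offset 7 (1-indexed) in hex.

1-indexed offset 7 is 0-indexed offset 6.
U+063F → 2-byte form D8 BF at offsets 0–1.
U+1F682 → 4-byte form F0 9F 9A 82 at offsets 2–5.
U+13240 → 4-byte form F0 93 89 80 at offsets 6–9.
Offset 6 falls in char 3's range; it's byte 1 of F0 93 89 80 = 0xF0.

0xF0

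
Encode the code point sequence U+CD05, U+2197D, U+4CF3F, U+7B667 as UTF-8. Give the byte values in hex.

U+CD05: 3-byte form → EC B4 85.
U+2197D: 4-byte form → F0 A1 A5 BD.
U+4CF3F: 4-byte form → F1 8C BC BF.
U+7B667: 4-byte form → F1 BB 99 A7.
Concatenated (15 bytes): EC B4 85 F0 A1 A5 BD F1 8C BC BF F1 BB 99 A7.

EC B4 85 F0 A1 A5 BD F1 8C BC BF F1 BB 99 A7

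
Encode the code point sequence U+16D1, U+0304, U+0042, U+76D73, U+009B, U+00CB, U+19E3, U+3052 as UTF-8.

E1 9B 91 CC 84 42 F1 B6 B5 B3 C2 9B C3 8B E1 A7 A3 E3 81 92

U+16D1: 3-byte form → E1 9B 91.
U+0304: 2-byte form → CC 84.
U+0042: 1-byte form → 42.
U+76D73: 4-byte form → F1 B6 B5 B3.
U+009B: 2-byte form → C2 9B.
U+00CB: 2-byte form → C3 8B.
U+19E3: 3-byte form → E1 A7 A3.
U+3052: 3-byte form → E3 81 92.
Concatenated (20 bytes): E1 9B 91 CC 84 42 F1 B6 B5 B3 C2 9B C3 8B E1 A7 A3 E3 81 92.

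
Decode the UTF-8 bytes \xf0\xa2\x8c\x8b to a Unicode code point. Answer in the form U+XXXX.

U+2230B

Leading byte 0xF0 = 11110000 matches 11110xxx → 4-byte sequence.
Byte 1: 0xF0 = 11110000, payload 000 (3 bits).
Byte 2: 0xA2 = 10100010 (10xxxxxx ✓), payload 100010.
Byte 3: 0x8C = 10001100 (10xxxxxx ✓), payload 001100.
Byte 4: 0x8B = 10001011 (10xxxxxx ✓), payload 001011.
Concatenate: 000100010001100001011 = 0x2230B (21 bits → U+2230B).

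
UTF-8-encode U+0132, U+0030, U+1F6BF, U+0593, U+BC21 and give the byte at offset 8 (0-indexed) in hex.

U+0132 → 2-byte form C4 B2 at offsets 0–1.
U+0030 → 1-byte form 30 at offsets 2–2.
U+1F6BF → 4-byte form F0 9F 9A BF at offsets 3–6.
U+0593 → 2-byte form D6 93 at offsets 7–8.
Offset 8 falls in char 4's range; it's byte 2 of D6 93 = 0x93.

0x93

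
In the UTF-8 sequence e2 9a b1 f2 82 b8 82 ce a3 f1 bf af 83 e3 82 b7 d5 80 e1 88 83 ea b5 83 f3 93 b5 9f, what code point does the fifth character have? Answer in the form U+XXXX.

U+30B7

Offset 0: leading byte 0xE2 = 11100010 → 3-byte char #1 = E2 9A B1.
Offset 3: leading byte 0xF2 = 11110010 → 4-byte char #2 = F2 82 B8 82.
Offset 7: leading byte 0xCE = 11001110 → 2-byte char #3 = CE A3.
Offset 9: leading byte 0xF1 = 11110001 → 4-byte char #4 = F1 BF AF 83.
Offset 13: leading byte 0xE3 = 11100011 → 3-byte char #5 = E3 82 B7.
Leading byte 0xE3 = 11100011 matches 1110xxxx → 3-byte sequence.
Byte 1: 0xE3 = 11100011, payload 0011 (4 bits).
Byte 2: 0x82 = 10000010 (10xxxxxx ✓), payload 000010.
Byte 3: 0xB7 = 10110111 (10xxxxxx ✓), payload 110111.
Concatenate: 0011000010110111 = 0x30B7 (16 bits → U+30B7).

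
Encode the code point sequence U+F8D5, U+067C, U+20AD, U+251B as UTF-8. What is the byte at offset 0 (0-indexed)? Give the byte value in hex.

U+F8D5 → 3-byte form EF A3 95 at offsets 0–2.
Offset 0 falls in char 1's range; it's byte 1 of EF A3 95 = 0xEF.

0xEF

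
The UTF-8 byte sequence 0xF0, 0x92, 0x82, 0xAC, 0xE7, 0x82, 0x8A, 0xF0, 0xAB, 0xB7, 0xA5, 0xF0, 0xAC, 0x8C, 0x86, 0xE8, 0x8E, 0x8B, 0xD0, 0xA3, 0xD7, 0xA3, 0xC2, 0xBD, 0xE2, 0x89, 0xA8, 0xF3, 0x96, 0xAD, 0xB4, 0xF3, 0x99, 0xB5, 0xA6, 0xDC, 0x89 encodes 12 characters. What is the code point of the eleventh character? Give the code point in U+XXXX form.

Offset 0: leading byte 0xF0 = 11110000 → 4-byte char #1 = F0 92 82 AC.
Offset 4: leading byte 0xE7 = 11100111 → 3-byte char #2 = E7 82 8A.
Offset 7: leading byte 0xF0 = 11110000 → 4-byte char #3 = F0 AB B7 A5.
Offset 11: leading byte 0xF0 = 11110000 → 4-byte char #4 = F0 AC 8C 86.
Offset 15: leading byte 0xE8 = 11101000 → 3-byte char #5 = E8 8E 8B.
Offset 18: leading byte 0xD0 = 11010000 → 2-byte char #6 = D0 A3.
Offset 20: leading byte 0xD7 = 11010111 → 2-byte char #7 = D7 A3.
Offset 22: leading byte 0xC2 = 11000010 → 2-byte char #8 = C2 BD.
Offset 24: leading byte 0xE2 = 11100010 → 3-byte char #9 = E2 89 A8.
Offset 27: leading byte 0xF3 = 11110011 → 4-byte char #10 = F3 96 AD B4.
Offset 31: leading byte 0xF3 = 11110011 → 4-byte char #11 = F3 99 B5 A6.
Leading byte 0xF3 = 11110011 matches 11110xxx → 4-byte sequence.
Byte 1: 0xF3 = 11110011, payload 011 (3 bits).
Byte 2: 0x99 = 10011001 (10xxxxxx ✓), payload 011001.
Byte 3: 0xB5 = 10110101 (10xxxxxx ✓), payload 110101.
Byte 4: 0xA6 = 10100110 (10xxxxxx ✓), payload 100110.
Concatenate: 011011001110101100110 = 0xD9D66 (21 bits → U+D9D66).

U+D9D66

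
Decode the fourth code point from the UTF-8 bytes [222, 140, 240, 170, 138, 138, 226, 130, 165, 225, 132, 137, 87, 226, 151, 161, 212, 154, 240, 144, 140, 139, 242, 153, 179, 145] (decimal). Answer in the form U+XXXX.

U+1109

Offset 0: leading byte 0xDE = 11011110 → 2-byte char #1 = DE 8C.
Offset 2: leading byte 0xF0 = 11110000 → 4-byte char #2 = F0 AA 8A 8A.
Offset 6: leading byte 0xE2 = 11100010 → 3-byte char #3 = E2 82 A5.
Offset 9: leading byte 0xE1 = 11100001 → 3-byte char #4 = E1 84 89.
Leading byte 0xE1 = 11100001 matches 1110xxxx → 3-byte sequence.
Byte 1: 0xE1 = 11100001, payload 0001 (4 bits).
Byte 2: 0x84 = 10000100 (10xxxxxx ✓), payload 000100.
Byte 3: 0x89 = 10001001 (10xxxxxx ✓), payload 001001.
Concatenate: 0001000100001001 = 0x1109 (16 bits → U+1109).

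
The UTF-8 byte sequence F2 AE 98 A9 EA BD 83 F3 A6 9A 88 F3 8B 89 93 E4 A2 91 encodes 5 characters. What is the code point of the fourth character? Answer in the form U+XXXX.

Offset 0: leading byte 0xF2 = 11110010 → 4-byte char #1 = F2 AE 98 A9.
Offset 4: leading byte 0xEA = 11101010 → 3-byte char #2 = EA BD 83.
Offset 7: leading byte 0xF3 = 11110011 → 4-byte char #3 = F3 A6 9A 88.
Offset 11: leading byte 0xF3 = 11110011 → 4-byte char #4 = F3 8B 89 93.
Leading byte 0xF3 = 11110011 matches 11110xxx → 4-byte sequence.
Byte 1: 0xF3 = 11110011, payload 011 (3 bits).
Byte 2: 0x8B = 10001011 (10xxxxxx ✓), payload 001011.
Byte 3: 0x89 = 10001001 (10xxxxxx ✓), payload 001001.
Byte 4: 0x93 = 10010011 (10xxxxxx ✓), payload 010011.
Concatenate: 011001011001001010011 = 0xCB253 (21 bits → U+CB253).

U+CB253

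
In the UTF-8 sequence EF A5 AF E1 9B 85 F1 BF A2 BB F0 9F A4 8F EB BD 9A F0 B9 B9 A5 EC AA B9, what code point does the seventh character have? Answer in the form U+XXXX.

U+CAB9

Offset 0: leading byte 0xEF = 11101111 → 3-byte char #1 = EF A5 AF.
Offset 3: leading byte 0xE1 = 11100001 → 3-byte char #2 = E1 9B 85.
Offset 6: leading byte 0xF1 = 11110001 → 4-byte char #3 = F1 BF A2 BB.
Offset 10: leading byte 0xF0 = 11110000 → 4-byte char #4 = F0 9F A4 8F.
Offset 14: leading byte 0xEB = 11101011 → 3-byte char #5 = EB BD 9A.
Offset 17: leading byte 0xF0 = 11110000 → 4-byte char #6 = F0 B9 B9 A5.
Offset 21: leading byte 0xEC = 11101100 → 3-byte char #7 = EC AA B9.
Leading byte 0xEC = 11101100 matches 1110xxxx → 3-byte sequence.
Byte 1: 0xEC = 11101100, payload 1100 (4 bits).
Byte 2: 0xAA = 10101010 (10xxxxxx ✓), payload 101010.
Byte 3: 0xB9 = 10111001 (10xxxxxx ✓), payload 111001.
Concatenate: 1100101010111001 = 0xCAB9 (16 bits → U+CAB9).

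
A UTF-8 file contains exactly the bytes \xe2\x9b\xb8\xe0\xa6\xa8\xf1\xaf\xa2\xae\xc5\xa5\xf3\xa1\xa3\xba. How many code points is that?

Byte at offset 0: 0xE2 = 11100010 → 3-byte char (#1). Advance 3.
Byte at offset 3: 0xE0 = 11100000 → 3-byte char (#2). Advance 3.
Byte at offset 6: 0xF1 = 11110001 → 4-byte char (#3). Advance 4.
Byte at offset 10: 0xC5 = 11000101 → 2-byte char (#4). Advance 2.
Byte at offset 12: 0xF3 = 11110011 → 4-byte char (#5). Advance 4.
Reached end at offset 16 after 5 code points.

5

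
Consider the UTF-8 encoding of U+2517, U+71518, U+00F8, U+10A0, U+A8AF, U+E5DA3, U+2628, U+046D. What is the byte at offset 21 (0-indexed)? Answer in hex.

U+2517 → 3-byte form E2 94 97 at offsets 0–2.
U+71518 → 4-byte form F1 B1 94 98 at offsets 3–6.
U+00F8 → 2-byte form C3 B8 at offsets 7–8.
U+10A0 → 3-byte form E1 82 A0 at offsets 9–11.
U+A8AF → 3-byte form EA A2 AF at offsets 12–14.
U+E5DA3 → 4-byte form F3 A5 B6 A3 at offsets 15–18.
U+2628 → 3-byte form E2 98 A8 at offsets 19–21.
Offset 21 falls in char 7's range; it's byte 3 of E2 98 A8 = 0xA8.

0xA8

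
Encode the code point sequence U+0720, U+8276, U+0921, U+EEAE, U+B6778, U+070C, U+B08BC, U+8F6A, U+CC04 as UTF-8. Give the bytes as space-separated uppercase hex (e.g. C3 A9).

DC A0 E8 89 B6 E0 A4 A1 EE BA AE F2 B6 9D B8 DC 8C F2 B0 A2 BC E8 BD AA EC B0 84

U+0720: 2-byte form → DC A0.
U+8276: 3-byte form → E8 89 B6.
U+0921: 3-byte form → E0 A4 A1.
U+EEAE: 3-byte form → EE BA AE.
U+B6778: 4-byte form → F2 B6 9D B8.
U+070C: 2-byte form → DC 8C.
U+B08BC: 4-byte form → F2 B0 A2 BC.
U+8F6A: 3-byte form → E8 BD AA.
U+CC04: 3-byte form → EC B0 84.
Concatenated (27 bytes): DC A0 E8 89 B6 E0 A4 A1 EE BA AE F2 B6 9D B8 DC 8C F2 B0 A2 BC E8 BD AA EC B0 84.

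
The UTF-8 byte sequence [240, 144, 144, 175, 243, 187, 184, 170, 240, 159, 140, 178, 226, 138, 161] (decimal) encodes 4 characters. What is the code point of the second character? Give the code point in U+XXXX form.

U+FBE2A

Offset 0: leading byte 0xF0 = 11110000 → 4-byte char #1 = F0 90 90 AF.
Offset 4: leading byte 0xF3 = 11110011 → 4-byte char #2 = F3 BB B8 AA.
Leading byte 0xF3 = 11110011 matches 11110xxx → 4-byte sequence.
Byte 1: 0xF3 = 11110011, payload 011 (3 bits).
Byte 2: 0xBB = 10111011 (10xxxxxx ✓), payload 111011.
Byte 3: 0xB8 = 10111000 (10xxxxxx ✓), payload 111000.
Byte 4: 0xAA = 10101010 (10xxxxxx ✓), payload 101010.
Concatenate: 011111011111000101010 = 0xFBE2A (21 bits → U+FBE2A).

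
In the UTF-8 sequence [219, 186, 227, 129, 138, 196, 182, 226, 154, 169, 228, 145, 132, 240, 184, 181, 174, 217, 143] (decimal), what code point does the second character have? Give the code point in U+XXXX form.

Offset 0: leading byte 0xDB = 11011011 → 2-byte char #1 = DB BA.
Offset 2: leading byte 0xE3 = 11100011 → 3-byte char #2 = E3 81 8A.
Leading byte 0xE3 = 11100011 matches 1110xxxx → 3-byte sequence.
Byte 1: 0xE3 = 11100011, payload 0011 (4 bits).
Byte 2: 0x81 = 10000001 (10xxxxxx ✓), payload 000001.
Byte 3: 0x8A = 10001010 (10xxxxxx ✓), payload 001010.
Concatenate: 0011000001001010 = 0x304A (16 bits → U+304A).

U+304A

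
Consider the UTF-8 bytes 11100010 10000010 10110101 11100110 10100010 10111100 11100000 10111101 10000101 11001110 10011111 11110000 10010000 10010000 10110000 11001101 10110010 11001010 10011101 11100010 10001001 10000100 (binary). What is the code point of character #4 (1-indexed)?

Offset 0: leading byte 0xE2 = 11100010 → 3-byte char #1 = E2 82 B5.
Offset 3: leading byte 0xE6 = 11100110 → 3-byte char #2 = E6 A2 BC.
Offset 6: leading byte 0xE0 = 11100000 → 3-byte char #3 = E0 BD 85.
Offset 9: leading byte 0xCE = 11001110 → 2-byte char #4 = CE 9F.
Leading byte 0xCE = 11001110 matches 110xxxxx → 2-byte sequence.
Byte 1: 0xCE = 11001110, payload 01110 (5 bits).
Byte 2: 0x9F = 10011111 (10xxxxxx ✓), payload 011111.
Concatenate: 01110011111 = 0x39F (11 bits → U+039F).

U+039F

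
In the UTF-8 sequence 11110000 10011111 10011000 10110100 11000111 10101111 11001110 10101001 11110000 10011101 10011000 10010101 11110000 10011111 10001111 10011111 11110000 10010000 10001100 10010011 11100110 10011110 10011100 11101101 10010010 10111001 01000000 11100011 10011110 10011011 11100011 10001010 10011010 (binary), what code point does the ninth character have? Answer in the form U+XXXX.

U+0040

Offset 0: leading byte 0xF0 = 11110000 → 4-byte char #1 = F0 9F 98 B4.
Offset 4: leading byte 0xC7 = 11000111 → 2-byte char #2 = C7 AF.
Offset 6: leading byte 0xCE = 11001110 → 2-byte char #3 = CE A9.
Offset 8: leading byte 0xF0 = 11110000 → 4-byte char #4 = F0 9D 98 95.
Offset 12: leading byte 0xF0 = 11110000 → 4-byte char #5 = F0 9F 8F 9F.
Offset 16: leading byte 0xF0 = 11110000 → 4-byte char #6 = F0 90 8C 93.
Offset 20: leading byte 0xE6 = 11100110 → 3-byte char #7 = E6 9E 9C.
Offset 23: leading byte 0xED = 11101101 → 3-byte char #8 = ED 92 B9.
Offset 26: leading byte 0x40 = 01000000 → 1-byte char #9 = 40.
Leading byte 0x40 = 01000000 matches 0xxxxxxx → 1-byte sequence.
Byte 1: 0x40 = 01000000, payload 1000000 (7 bits).
Concatenate: 1000000 = 0x40 (7 bits → U+0040).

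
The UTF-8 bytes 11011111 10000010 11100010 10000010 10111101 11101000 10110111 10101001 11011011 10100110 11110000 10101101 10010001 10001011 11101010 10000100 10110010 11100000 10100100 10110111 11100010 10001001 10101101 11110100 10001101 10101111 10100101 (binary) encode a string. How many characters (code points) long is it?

Byte at offset 0: 0xDF = 11011111 → 2-byte char (#1). Advance 2.
Byte at offset 2: 0xE2 = 11100010 → 3-byte char (#2). Advance 3.
Byte at offset 5: 0xE8 = 11101000 → 3-byte char (#3). Advance 3.
Byte at offset 8: 0xDB = 11011011 → 2-byte char (#4). Advance 2.
Byte at offset 10: 0xF0 = 11110000 → 4-byte char (#5). Advance 4.
Byte at offset 14: 0xEA = 11101010 → 3-byte char (#6). Advance 3.
Byte at offset 17: 0xE0 = 11100000 → 3-byte char (#7). Advance 3.
Byte at offset 20: 0xE2 = 11100010 → 3-byte char (#8). Advance 3.
Byte at offset 23: 0xF4 = 11110100 → 4-byte char (#9). Advance 4.
Reached end at offset 27 after 9 code points.

9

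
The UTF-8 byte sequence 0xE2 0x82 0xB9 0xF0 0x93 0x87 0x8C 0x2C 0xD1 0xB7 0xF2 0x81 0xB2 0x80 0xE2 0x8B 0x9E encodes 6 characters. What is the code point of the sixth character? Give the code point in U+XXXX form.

Offset 0: leading byte 0xE2 = 11100010 → 3-byte char #1 = E2 82 B9.
Offset 3: leading byte 0xF0 = 11110000 → 4-byte char #2 = F0 93 87 8C.
Offset 7: leading byte 0x2C = 00101100 → 1-byte char #3 = 2C.
Offset 8: leading byte 0xD1 = 11010001 → 2-byte char #4 = D1 B7.
Offset 10: leading byte 0xF2 = 11110010 → 4-byte char #5 = F2 81 B2 80.
Offset 14: leading byte 0xE2 = 11100010 → 3-byte char #6 = E2 8B 9E.
Leading byte 0xE2 = 11100010 matches 1110xxxx → 3-byte sequence.
Byte 1: 0xE2 = 11100010, payload 0010 (4 bits).
Byte 2: 0x8B = 10001011 (10xxxxxx ✓), payload 001011.
Byte 3: 0x9E = 10011110 (10xxxxxx ✓), payload 011110.
Concatenate: 0010001011011110 = 0x22DE (16 bits → U+22DE).

U+22DE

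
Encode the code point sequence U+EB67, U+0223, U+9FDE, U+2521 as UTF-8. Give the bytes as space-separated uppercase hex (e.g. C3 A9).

EE AD A7 C8 A3 E9 BF 9E E2 94 A1

U+EB67: 3-byte form → EE AD A7.
U+0223: 2-byte form → C8 A3.
U+9FDE: 3-byte form → E9 BF 9E.
U+2521: 3-byte form → E2 94 A1.
Concatenated (11 bytes): EE AD A7 C8 A3 E9 BF 9E E2 94 A1.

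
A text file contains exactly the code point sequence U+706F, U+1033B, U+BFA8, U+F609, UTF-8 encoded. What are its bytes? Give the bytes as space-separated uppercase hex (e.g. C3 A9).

U+706F: 3-byte form → E7 81 AF.
U+1033B: 4-byte form → F0 90 8C BB.
U+BFA8: 3-byte form → EB BE A8.
U+F609: 3-byte form → EF 98 89.
Concatenated (13 bytes): E7 81 AF F0 90 8C BB EB BE A8 EF 98 89.

E7 81 AF F0 90 8C BB EB BE A8 EF 98 89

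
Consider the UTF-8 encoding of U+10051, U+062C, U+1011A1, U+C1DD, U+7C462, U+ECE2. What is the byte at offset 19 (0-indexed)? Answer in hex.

0xA2

U+10051 → 4-byte form F0 90 81 91 at offsets 0–3.
U+062C → 2-byte form D8 AC at offsets 4–5.
U+1011A1 → 4-byte form F4 81 86 A1 at offsets 6–9.
U+C1DD → 3-byte form EC 87 9D at offsets 10–12.
U+7C462 → 4-byte form F1 BC 91 A2 at offsets 13–16.
U+ECE2 → 3-byte form EE B3 A2 at offsets 17–19.
Offset 19 falls in char 6's range; it's byte 3 of EE B3 A2 = 0xA2.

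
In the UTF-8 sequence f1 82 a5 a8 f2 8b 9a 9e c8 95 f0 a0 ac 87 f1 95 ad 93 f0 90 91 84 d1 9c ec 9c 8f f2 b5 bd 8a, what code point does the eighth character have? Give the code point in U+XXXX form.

Offset 0: leading byte 0xF1 = 11110001 → 4-byte char #1 = F1 82 A5 A8.
Offset 4: leading byte 0xF2 = 11110010 → 4-byte char #2 = F2 8B 9A 9E.
Offset 8: leading byte 0xC8 = 11001000 → 2-byte char #3 = C8 95.
Offset 10: leading byte 0xF0 = 11110000 → 4-byte char #4 = F0 A0 AC 87.
Offset 14: leading byte 0xF1 = 11110001 → 4-byte char #5 = F1 95 AD 93.
Offset 18: leading byte 0xF0 = 11110000 → 4-byte char #6 = F0 90 91 84.
Offset 22: leading byte 0xD1 = 11010001 → 2-byte char #7 = D1 9C.
Offset 24: leading byte 0xEC = 11101100 → 3-byte char #8 = EC 9C 8F.
Leading byte 0xEC = 11101100 matches 1110xxxx → 3-byte sequence.
Byte 1: 0xEC = 11101100, payload 1100 (4 bits).
Byte 2: 0x9C = 10011100 (10xxxxxx ✓), payload 011100.
Byte 3: 0x8F = 10001111 (10xxxxxx ✓), payload 001111.
Concatenate: 1100011100001111 = 0xC70F (16 bits → U+C70F).

U+C70F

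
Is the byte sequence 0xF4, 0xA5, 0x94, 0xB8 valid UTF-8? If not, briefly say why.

Leading byte 0xF4 = 11110100 → 4-byte form.
Payload = 0x125538, which exceeds U+10FFFF, the maximum Unicode code point. (Leading bytes F5–FF, or F4 followed by ≥ 0x90, are invalid.)

invalid (encodes a value above U+10FFFF)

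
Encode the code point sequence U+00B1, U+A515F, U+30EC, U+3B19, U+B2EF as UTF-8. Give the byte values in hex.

U+00B1: 2-byte form → C2 B1.
U+A515F: 4-byte form → F2 A5 85 9F.
U+30EC: 3-byte form → E3 83 AC.
U+3B19: 3-byte form → E3 AC 99.
U+B2EF: 3-byte form → EB 8B AF.
Concatenated (15 bytes): C2 B1 F2 A5 85 9F E3 83 AC E3 AC 99 EB 8B AF.

C2 B1 F2 A5 85 9F E3 83 AC E3 AC 99 EB 8B AF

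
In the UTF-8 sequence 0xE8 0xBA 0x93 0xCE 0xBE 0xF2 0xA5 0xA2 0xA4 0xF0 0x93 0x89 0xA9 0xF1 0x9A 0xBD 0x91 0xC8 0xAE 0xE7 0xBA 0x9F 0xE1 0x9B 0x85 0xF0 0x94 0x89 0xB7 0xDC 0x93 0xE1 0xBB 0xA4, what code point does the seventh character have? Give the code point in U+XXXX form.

U+7E9F

Offset 0: leading byte 0xE8 = 11101000 → 3-byte char #1 = E8 BA 93.
Offset 3: leading byte 0xCE = 11001110 → 2-byte char #2 = CE BE.
Offset 5: leading byte 0xF2 = 11110010 → 4-byte char #3 = F2 A5 A2 A4.
Offset 9: leading byte 0xF0 = 11110000 → 4-byte char #4 = F0 93 89 A9.
Offset 13: leading byte 0xF1 = 11110001 → 4-byte char #5 = F1 9A BD 91.
Offset 17: leading byte 0xC8 = 11001000 → 2-byte char #6 = C8 AE.
Offset 19: leading byte 0xE7 = 11100111 → 3-byte char #7 = E7 BA 9F.
Leading byte 0xE7 = 11100111 matches 1110xxxx → 3-byte sequence.
Byte 1: 0xE7 = 11100111, payload 0111 (4 bits).
Byte 2: 0xBA = 10111010 (10xxxxxx ✓), payload 111010.
Byte 3: 0x9F = 10011111 (10xxxxxx ✓), payload 011111.
Concatenate: 0111111010011111 = 0x7E9F (16 bits → U+7E9F).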